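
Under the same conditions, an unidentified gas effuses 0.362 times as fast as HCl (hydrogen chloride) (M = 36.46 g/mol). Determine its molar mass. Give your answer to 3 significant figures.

278 g/mol

Graham's law gives rate_X/rate_HCl = √(M_HCl/M_X).
0.362 = √(36.46/M_X)
M_X = 36.46 / 0.362² = 36.46 / 0.1310 = 278 g/mol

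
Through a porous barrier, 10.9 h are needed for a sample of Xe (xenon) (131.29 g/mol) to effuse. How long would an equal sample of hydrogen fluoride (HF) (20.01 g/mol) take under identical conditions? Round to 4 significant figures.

4.255 h

Since effusion rate ∝ 1/√M, t_HF/t_Xe = √(M_HF/M_Xe) = √(20.01/131.29) = √0.1524 = 0.3904.
So the time for HF is 10.9 × 0.3904 = 4.255 h.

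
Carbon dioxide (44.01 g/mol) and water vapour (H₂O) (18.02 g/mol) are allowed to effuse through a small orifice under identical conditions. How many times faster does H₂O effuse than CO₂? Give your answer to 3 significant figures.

Since effusion rate ∝ 1/√M, rate_H₂O/rate_CO₂ = √(M_CO₂/M_H₂O) = √(44.01/18.02) = √2.442 = 1.56.

1.56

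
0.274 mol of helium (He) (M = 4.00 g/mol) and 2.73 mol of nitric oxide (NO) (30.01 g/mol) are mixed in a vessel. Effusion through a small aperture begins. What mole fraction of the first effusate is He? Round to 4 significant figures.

0.2156

Effusion rate of each component ∝ n_i/√M_i (partial pressure × 1/√M).
x_He(eff) = (n_He/√M_He) / (n_He/√M_He + n_NO/√M_NO)
= (0.274/√4.00) / (0.274/√4.00 + 2.73/√30.01) = 0.1370/(0.1370 + 0.4983) = 0.2156.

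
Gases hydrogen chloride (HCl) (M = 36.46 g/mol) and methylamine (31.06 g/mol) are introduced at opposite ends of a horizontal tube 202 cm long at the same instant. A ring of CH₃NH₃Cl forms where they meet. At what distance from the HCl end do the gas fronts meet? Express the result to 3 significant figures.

97.0 cm

Graham's law gives d_HCl/d_CH₃NH₂ = rate_HCl/rate_CH₃NH₂ = √(M_CH₃NH₂/M_HCl) = √(31.06/36.46) = 0.9230.
With d_HCl + d_CH₃NH₂ = 202 cm, d_CH₃NH₂ = 202/(1 + 0.9230) = 105.0 cm.
d_HCl = 202 − 105.0 = 97.0 cm.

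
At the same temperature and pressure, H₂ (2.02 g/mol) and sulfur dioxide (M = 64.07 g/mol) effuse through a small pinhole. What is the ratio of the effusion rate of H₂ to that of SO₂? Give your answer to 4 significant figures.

5.632

Using Graham's law: rate_H₂/rate_SO₂ = √(M_SO₂/M_H₂) = √(64.07/2.02) = √31.72 = 5.632.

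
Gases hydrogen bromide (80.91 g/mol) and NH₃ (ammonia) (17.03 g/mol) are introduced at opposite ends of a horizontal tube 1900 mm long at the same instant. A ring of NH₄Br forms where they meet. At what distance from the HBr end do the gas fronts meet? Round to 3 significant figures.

Graham's law gives d_HBr/d_NH₃ = rate_HBr/rate_NH₃ = √(M_NH₃/M_HBr) = √(17.03/80.91) = 0.4588.
With d_HBr + d_NH₃ = 1900 mm, d_NH₃ = 1900/(1 + 0.4588) = 1302 mm.
d_HBr = 1900 − 1302 = 598 mm.

598 mm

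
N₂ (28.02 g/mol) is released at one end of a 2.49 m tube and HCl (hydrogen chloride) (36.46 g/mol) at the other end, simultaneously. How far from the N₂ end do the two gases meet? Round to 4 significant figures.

The fronts meet when d_N₂ + d_HCl = L with d_N₂/d_HCl = √(M_HCl/M_N₂) (Graham's law). Here √(M_HCl/M_N₂) = √(36.46/28.02) = 1.141.
With d_N₂ + d_HCl = 2.49 m, d_HCl = 2.49/(1 + 1.141) = 1.163 m.
d_N₂ = 2.49 − 1.163 = 1.327 m.

1.327 m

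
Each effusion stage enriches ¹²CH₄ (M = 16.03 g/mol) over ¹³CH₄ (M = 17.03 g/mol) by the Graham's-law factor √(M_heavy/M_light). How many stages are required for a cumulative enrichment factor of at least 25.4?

Per stage α = (17.03/16.03)^(1/2) = 1.06238^0.5, giving ln α = 0.03026.
Need α^N ≥ 25.4 ⇒ N ≥ ln(25.4) / ln α = 3.235 / 0.03026 = 106.91.
Rounding up, N = 107 stages.

107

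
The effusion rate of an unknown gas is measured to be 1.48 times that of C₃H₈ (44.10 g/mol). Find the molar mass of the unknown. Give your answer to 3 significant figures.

20.1 g/mol

From Graham's law, rate_X/rate_C₃H₈ = √(M_C₃H₈/M_X).
1.48 = √(44.10/M_X)
M_X = 44.10 / 1.48² = 44.10 / 2.190 = 20.1 g/mol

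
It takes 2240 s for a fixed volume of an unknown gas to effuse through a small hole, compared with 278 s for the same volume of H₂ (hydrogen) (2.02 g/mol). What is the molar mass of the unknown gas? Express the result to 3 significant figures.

By Graham's law, t_X/t_H₂ = √(M_X/M_H₂).
2240/278 = 8.058 = √(M_X/2.02)
M_X = 2.02 × 8.058² = 2.02 × 64.92 = 131 g/mol

131 g/mol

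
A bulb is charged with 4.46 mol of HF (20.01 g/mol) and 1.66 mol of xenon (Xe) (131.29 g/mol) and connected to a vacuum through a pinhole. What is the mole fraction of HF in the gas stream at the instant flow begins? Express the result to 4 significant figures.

0.8731

Each component's effusion rate ∝ (its partial pressure)·(1/√M) ∝ n_i/√M_i.
Mole fraction of HF in the effusate = (n_HF/√M_HF) / (n_HF/√M_HF + n_Xe/√M_Xe)
= (4.46/√20.01) / (4.46/√20.01 + 1.66/√131.29) = 0.9970/(0.9970 + 0.1449) = 0.8731.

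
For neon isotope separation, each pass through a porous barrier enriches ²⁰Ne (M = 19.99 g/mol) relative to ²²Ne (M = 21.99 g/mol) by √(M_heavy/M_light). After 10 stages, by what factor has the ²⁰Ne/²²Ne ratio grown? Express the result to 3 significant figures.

After 10 stages the ratio has grown by (√(21.99/19.99))^10 = (21.99/19.99)^(10/2).
= 1.10005^5 = 1.61.

1.61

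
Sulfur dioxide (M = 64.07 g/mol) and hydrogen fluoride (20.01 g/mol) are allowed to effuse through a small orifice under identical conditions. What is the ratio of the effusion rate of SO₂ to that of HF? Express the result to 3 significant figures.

0.559

Using Graham's law: rate_SO₂/rate_HF = √(M_HF/M_SO₂) = √(20.01/64.07) = √0.3123 = 0.559.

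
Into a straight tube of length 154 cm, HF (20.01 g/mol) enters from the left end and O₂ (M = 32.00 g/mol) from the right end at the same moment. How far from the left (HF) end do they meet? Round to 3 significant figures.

In equal time, each gas travels a distance ∝ its rate ∝ 1/√M, so d_HF/d_O₂ = √(M_O₂/M_HF) = √(32.00/20.01) = 1.265.
With d_HF + d_O₂ = 154 cm, d_O₂ = 154/(1 + 1.265) = 68.00 cm.
d_HF = 154 − 68.00 = 86.0 cm.

86.0 cm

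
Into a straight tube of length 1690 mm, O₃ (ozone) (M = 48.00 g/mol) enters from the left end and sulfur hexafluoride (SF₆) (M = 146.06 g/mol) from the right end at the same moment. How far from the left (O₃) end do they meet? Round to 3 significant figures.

1070 mm

Graham's law gives d_O₃/d_SF₆ = rate_O₃/rate_SF₆ = √(M_SF₆/M_O₃) = √(146.06/48.00) = 1.744.
With d_O₃ + d_SF₆ = 1690 mm, d_SF₆ = 1690/(1 + 1.744) = 615.8 mm.
d_O₃ = 1690 − 615.8 = 1070 mm.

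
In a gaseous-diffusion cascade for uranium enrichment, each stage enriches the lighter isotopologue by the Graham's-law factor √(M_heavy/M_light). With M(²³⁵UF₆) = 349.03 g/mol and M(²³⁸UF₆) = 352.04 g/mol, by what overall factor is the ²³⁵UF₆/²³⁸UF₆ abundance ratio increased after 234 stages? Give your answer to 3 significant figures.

2.73

The single-stage factor is √(M_heavy/M_light), so 234 stages give [√(352.04/349.03)]^234 = (352.04/349.03)^(234/2).
= 1.00862^117 = 2.73.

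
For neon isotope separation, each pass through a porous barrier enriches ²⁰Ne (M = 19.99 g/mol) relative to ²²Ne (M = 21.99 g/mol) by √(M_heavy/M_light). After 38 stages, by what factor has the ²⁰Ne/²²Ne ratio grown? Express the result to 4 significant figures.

6.121

Overall factor = α^38 with α = √(21.99/19.99), i.e. (21.99/19.99)^(38/2).
= 1.10005^19 = 6.121.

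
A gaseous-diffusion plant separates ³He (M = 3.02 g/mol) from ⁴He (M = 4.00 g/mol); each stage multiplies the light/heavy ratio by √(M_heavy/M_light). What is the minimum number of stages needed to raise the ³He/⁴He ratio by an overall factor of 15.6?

Single-stage factor α = √(4.00/3.02), so ln α = ½ ln(1.32450) = 0.1405.
Need α^N ≥ 15.6 ⇒ N ≥ ln(15.6) / ln α = 2.747 / 0.1405 = 19.55.
Rounding up, N = 20 stages.

20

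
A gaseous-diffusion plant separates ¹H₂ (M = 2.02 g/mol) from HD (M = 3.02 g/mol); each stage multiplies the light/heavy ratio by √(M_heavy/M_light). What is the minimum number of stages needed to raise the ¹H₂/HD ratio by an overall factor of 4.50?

8

Per stage α = (3.02/2.02)^(1/2) = 1.49505^0.5, giving ln α = 0.2011.
Need α^N ≥ 4.50 ⇒ N ≥ ln(4.50) / ln α = 1.504 / 0.2011 = 7.48.
Minimum whole number of stages: N = 8.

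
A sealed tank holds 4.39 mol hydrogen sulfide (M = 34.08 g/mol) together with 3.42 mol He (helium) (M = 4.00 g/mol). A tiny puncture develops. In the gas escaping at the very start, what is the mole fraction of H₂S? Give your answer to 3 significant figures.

0.305

The effusion rate of species i is ∝ p_i/√M_i ∝ n_i/√M_i.
So x_H₂S in the escaping gas = (n_H₂S/√M_H₂S) / Σ(n_i/√M_i)
= (4.39/√34.08) / (4.39/√34.08 + 3.42/√4.00) = 0.7520/(0.7520 + 1.710) = 0.305.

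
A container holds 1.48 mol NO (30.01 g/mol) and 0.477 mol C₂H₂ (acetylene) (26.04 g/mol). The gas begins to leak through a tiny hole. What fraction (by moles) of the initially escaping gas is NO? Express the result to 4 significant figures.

The effusion rate of species i is ∝ p_i/√M_i ∝ n_i/√M_i.
Mole fraction of NO in the effusate = (n_NO/√M_NO) / (n_NO/√M_NO + n_C₂H₂/√M_C₂H₂)
= (1.48/√30.01) / (1.48/√30.01 + 0.477/√26.04) = 0.2702/(0.2702 + 0.09348) = 0.7429.

0.7429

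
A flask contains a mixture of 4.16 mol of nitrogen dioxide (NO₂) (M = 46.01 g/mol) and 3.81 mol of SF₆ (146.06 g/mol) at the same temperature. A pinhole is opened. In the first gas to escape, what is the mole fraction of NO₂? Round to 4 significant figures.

0.6605

Effusion rate of each component ∝ n_i/√M_i (partial pressure × 1/√M).
Mole fraction of NO₂ in the effusate = (n_NO₂/√M_NO₂) / (n_NO₂/√M_NO₂ + n_SF₆/√M_SF₆)
= (4.16/√46.01) / (4.16/√46.01 + 3.81/√146.06) = 0.6133/(0.6133 + 0.3153) = 0.6605.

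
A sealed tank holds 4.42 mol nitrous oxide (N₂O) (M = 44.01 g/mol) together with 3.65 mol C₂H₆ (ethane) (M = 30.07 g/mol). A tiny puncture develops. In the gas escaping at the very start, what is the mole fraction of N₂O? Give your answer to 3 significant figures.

0.500

The effusion rate of species i is ∝ p_i/√M_i ∝ n_i/√M_i.
x_N₂O(eff) = (n_N₂O/√M_N₂O) / (n_N₂O/√M_N₂O + n_C₂H₆/√M_C₂H₆)
= (4.42/√44.01) / (4.42/√44.01 + 3.65/√30.07) = 0.6663/(0.6663 + 0.6656) = 0.500.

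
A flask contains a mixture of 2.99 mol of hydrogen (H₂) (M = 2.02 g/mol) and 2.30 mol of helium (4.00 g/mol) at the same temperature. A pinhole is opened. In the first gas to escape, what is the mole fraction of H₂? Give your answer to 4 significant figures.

0.6466

The effusion rate of species i is ∝ p_i/√M_i ∝ n_i/√M_i.
x_H₂(eff) = (n_H₂/√M_H₂) / (n_H₂/√M_H₂ + n_He/√M_He)
= (2.99/√2.02) / (2.99/√2.02 + 2.30/√4.00) = 2.104/(2.104 + 1.150) = 0.6466.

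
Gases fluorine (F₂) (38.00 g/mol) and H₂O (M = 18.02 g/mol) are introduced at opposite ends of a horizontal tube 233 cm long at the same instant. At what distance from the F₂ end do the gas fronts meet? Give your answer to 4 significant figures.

95.02 cm

Distances travelled in equal time are proportional to diffusion rates, so d_F₂/d_H₂O = √(M_H₂O/M_F₂) = √(18.02/38.00) = 0.6886.
With d_F₂ + d_H₂O = 233 cm, d_H₂O = 233/(1 + 0.6886) = 138.0 cm.
d_F₂ = 233 − 138.0 = 95.02 cm.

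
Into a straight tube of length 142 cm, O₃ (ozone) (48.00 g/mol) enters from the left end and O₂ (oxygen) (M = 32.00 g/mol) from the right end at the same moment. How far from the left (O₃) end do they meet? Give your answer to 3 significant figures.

63.8 cm

In equal time, each gas travels a distance ∝ its rate ∝ 1/√M, so d_O₃/d_O₂ = √(M_O₂/M_O₃) = √(32.00/48.00) = 0.8165.
With d_O₃ + d_O₂ = 142 cm, d_O₂ = 142/(1 + 0.8165) = 78.17 cm.
d_O₃ = 142 − 78.17 = 63.8 cm.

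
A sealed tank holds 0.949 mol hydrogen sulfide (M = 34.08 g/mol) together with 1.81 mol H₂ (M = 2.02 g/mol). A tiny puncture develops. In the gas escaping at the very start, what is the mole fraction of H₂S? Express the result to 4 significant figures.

0.1132

Each component's effusion rate ∝ (its partial pressure)·(1/√M) ∝ n_i/√M_i.
x_H₂S(eff) = (n_H₂S/√M_H₂S) / (n_H₂S/√M_H₂S + n_H₂/√M_H₂)
= (0.949/√34.08) / (0.949/√34.08 + 1.81/√2.02) = 0.1626/(0.1626 + 1.274) = 0.1132.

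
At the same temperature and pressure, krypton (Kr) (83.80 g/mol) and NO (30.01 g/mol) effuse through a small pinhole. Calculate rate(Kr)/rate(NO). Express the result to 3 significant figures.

0.598

Using Graham's law: rate_Kr/rate_NO = √(M_NO/M_Kr) = √(30.01/83.80) = √0.3581 = 0.598.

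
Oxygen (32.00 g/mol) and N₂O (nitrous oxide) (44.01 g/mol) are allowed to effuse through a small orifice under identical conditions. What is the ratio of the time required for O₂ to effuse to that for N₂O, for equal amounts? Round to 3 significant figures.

0.853

From Graham's law, t_O₂/t_N₂O = √(M_O₂/M_N₂O) = √(32.00/44.01) = √0.7271 = 0.853.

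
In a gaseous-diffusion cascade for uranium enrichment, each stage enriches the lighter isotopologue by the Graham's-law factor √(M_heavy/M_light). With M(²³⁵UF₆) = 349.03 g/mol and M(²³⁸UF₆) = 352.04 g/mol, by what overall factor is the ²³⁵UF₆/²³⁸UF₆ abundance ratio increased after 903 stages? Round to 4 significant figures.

Each stage multiplies the ratio by α = √(352.04/349.03), so after 903 stages the overall factor is α^903 = (352.04/349.03)^(903/2).
= 1.00862^(903/2) = 48.28.

48.28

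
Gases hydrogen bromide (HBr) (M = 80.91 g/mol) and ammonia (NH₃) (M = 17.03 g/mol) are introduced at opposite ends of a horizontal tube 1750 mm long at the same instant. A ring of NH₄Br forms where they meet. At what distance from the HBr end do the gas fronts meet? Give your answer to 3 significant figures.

Graham's law gives d_HBr/d_NH₃ = rate_HBr/rate_NH₃ = √(M_NH₃/M_HBr) = √(17.03/80.91) = 0.4588.
With d_HBr + d_NH₃ = 1750 mm, d_NH₃ = 1750/(1 + 0.4588) = 1200 mm.
d_HBr = 1750 − 1200 = 550 mm.

550 mm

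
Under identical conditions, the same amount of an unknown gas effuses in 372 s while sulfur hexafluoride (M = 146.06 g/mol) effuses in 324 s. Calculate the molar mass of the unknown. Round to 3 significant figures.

From Graham's law, t_X/t_SF₆ = √(M_X/M_SF₆).
372/324 = 1.148 = √(M_X/146.06)
M_X = 146.06 × 1.148² = 146.06 × 1.318 = 193 g/mol

193 g/mol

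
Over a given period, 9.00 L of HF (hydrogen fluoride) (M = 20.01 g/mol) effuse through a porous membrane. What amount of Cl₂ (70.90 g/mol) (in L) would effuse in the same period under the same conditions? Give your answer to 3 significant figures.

Since effusion rate ∝ 1/√M, rate_Cl₂/rate_HF = √(M_HF/M_Cl₂) = √(20.01/70.90) = √0.2822 = 0.5313.
So the volume for Cl₂ is 9.00 × 0.5313 = 4.78 L.

4.78 L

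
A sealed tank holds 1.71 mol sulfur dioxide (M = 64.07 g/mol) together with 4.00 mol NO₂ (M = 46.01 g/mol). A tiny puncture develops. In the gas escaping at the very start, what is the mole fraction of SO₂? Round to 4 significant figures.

0.2659

Effusion rate of each component ∝ n_i/√M_i (partial pressure × 1/√M).
x_SO₂(eff) = (n_SO₂/√M_SO₂) / (n_SO₂/√M_SO₂ + n_NO₂/√M_NO₂)
= (1.71/√64.07) / (1.71/√64.07 + 4.00/√46.01) = 0.2136/(0.2136 + 0.5897) = 0.2659.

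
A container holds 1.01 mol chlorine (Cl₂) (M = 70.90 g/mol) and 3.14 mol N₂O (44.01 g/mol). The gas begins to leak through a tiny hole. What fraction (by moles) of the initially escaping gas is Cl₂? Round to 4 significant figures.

Each component's effusion rate ∝ (its partial pressure)·(1/√M) ∝ n_i/√M_i.
So x_Cl₂ in the escaping gas = (n_Cl₂/√M_Cl₂) / Σ(n_i/√M_i)
= (1.01/√70.90) / (1.01/√70.90 + 3.14/√44.01) = 0.1199/(0.1199 + 0.4733) = 0.2022.

0.2022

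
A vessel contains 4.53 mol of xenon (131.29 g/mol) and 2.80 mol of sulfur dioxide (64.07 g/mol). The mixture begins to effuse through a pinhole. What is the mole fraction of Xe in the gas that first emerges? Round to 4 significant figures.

0.5306

Each component's effusion rate ∝ (its partial pressure)·(1/√M) ∝ n_i/√M_i.
Mole fraction of Xe in the effusate = (n_Xe/√M_Xe) / (n_Xe/√M_Xe + n_SO₂/√M_SO₂)
= (4.53/√131.29) / (4.53/√131.29 + 2.80/√64.07) = 0.3954/(0.3954 + 0.3498) = 0.5306.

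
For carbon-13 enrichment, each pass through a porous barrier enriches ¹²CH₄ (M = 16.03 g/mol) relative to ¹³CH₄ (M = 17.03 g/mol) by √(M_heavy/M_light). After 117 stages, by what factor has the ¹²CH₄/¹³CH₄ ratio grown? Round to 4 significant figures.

Overall factor = α^117 with α = √(17.03/16.03), i.e. (17.03/16.03)^(117/2).
= 1.06238^(117/2) = 34.47.

34.47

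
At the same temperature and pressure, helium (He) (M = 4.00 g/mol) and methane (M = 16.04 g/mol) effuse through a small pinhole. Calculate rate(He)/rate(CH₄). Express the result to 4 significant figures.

By Graham's law, rate_He/rate_CH₄ = √(M_CH₄/M_He) = √(16.04/4.00) = √4.010 = 2.002.

2.002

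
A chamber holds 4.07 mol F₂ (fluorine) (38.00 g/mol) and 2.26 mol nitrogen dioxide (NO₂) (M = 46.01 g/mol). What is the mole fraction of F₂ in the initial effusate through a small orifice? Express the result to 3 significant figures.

The effusion rate of species i is ∝ p_i/√M_i ∝ n_i/√M_i.
Mole fraction of F₂ in the effusate = (n_F₂/√M_F₂) / (n_F₂/√M_F₂ + n_NO₂/√M_NO₂)
= (4.07/√38.00) / (4.07/√38.00 + 2.26/√46.01) = 0.6602/(0.6602 + 0.3332) = 0.665.

0.665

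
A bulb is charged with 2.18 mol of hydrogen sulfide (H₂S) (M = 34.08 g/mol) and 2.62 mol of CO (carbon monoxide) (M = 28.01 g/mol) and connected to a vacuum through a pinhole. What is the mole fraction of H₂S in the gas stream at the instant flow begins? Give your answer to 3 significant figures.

Effusion rate of each component ∝ n_i/√M_i (partial pressure × 1/√M).
Mole fraction of H₂S in the effusate = (n_H₂S/√M_H₂S) / (n_H₂S/√M_H₂S + n_CO/√M_CO)
= (2.18/√34.08) / (2.18/√34.08 + 2.62/√28.01) = 0.3734/(0.3734 + 0.4950) = 0.430.

0.430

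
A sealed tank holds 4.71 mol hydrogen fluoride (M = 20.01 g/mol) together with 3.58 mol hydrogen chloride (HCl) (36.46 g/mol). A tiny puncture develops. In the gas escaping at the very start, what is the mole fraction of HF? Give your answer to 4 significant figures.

Effusion rate of each component ∝ n_i/√M_i (partial pressure × 1/√M).
Mole fraction of HF in the effusate = (n_HF/√M_HF) / (n_HF/√M_HF + n_HCl/√M_HCl)
= (4.71/√20.01) / (4.71/√20.01 + 3.58/√36.46) = 1.053/(1.053 + 0.5929) = 0.6398.

0.6398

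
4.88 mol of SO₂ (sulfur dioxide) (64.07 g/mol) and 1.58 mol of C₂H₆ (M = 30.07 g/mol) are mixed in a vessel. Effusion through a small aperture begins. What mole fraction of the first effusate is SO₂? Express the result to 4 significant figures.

0.6791

Effusion rate of each component ∝ n_i/√M_i (partial pressure × 1/√M).
x_SO₂(eff) = (n_SO₂/√M_SO₂) / (n_SO₂/√M_SO₂ + n_C₂H₆/√M_C₂H₆)
= (4.88/√64.07) / (4.88/√64.07 + 1.58/√30.07) = 0.6097/(0.6097 + 0.2881) = 0.6791.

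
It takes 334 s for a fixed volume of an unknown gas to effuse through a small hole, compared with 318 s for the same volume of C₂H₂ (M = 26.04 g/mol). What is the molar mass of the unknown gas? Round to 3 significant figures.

28.7 g/mol

Using Graham's law: t_X/t_C₂H₂ = √(M_X/M_C₂H₂).
334/318 = 1.050 = √(M_X/26.04)
M_X = 26.04 × 1.050² = 26.04 × 1.103 = 28.7 g/mol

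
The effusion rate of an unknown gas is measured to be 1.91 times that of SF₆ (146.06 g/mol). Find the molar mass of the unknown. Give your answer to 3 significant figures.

40.0 g/mol

Using Graham's law: rate_X/rate_SF₆ = √(M_SF₆/M_X).
1.91 = √(146.06/M_X)
M_X = 146.06 / 1.91² = 146.06 / 3.648 = 40.0 g/mol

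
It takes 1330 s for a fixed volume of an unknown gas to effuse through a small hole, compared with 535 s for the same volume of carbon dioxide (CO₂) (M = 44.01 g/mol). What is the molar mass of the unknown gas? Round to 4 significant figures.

By Graham's law, t_X/t_CO₂ = √(M_X/M_CO₂).
1330/535 = 2.486 = √(M_X/44.01)
M_X = 44.01 × 2.486² = 44.01 × 6.180 = 272.0 g/mol

272.0 g/mol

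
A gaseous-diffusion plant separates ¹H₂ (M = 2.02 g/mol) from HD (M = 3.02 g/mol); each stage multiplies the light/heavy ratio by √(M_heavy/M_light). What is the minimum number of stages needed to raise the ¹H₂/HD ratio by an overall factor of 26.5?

17

Single-stage factor α = √(3.02/2.02), so ln α = ½ ln(1.49505) = 0.2011.
Need α^N ≥ 26.5 ⇒ N ≥ ln(26.5) / ln α = 3.277 / 0.2011 = 16.30.
Rounding up, N = 17 stages.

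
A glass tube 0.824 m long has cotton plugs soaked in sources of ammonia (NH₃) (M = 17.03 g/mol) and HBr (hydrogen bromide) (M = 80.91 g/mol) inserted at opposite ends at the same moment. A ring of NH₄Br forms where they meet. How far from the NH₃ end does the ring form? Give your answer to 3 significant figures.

0.565 m

In equal time, each gas travels a distance ∝ its rate ∝ 1/√M, so d_NH₃/d_HBr = √(M_HBr/M_NH₃) = √(80.91/17.03) = 2.180.
With d_NH₃ + d_HBr = 0.824 m, d_HBr = 0.824/(1 + 2.180) = 0.2591 m.
d_NH₃ = 0.824 − 0.2591 = 0.565 m.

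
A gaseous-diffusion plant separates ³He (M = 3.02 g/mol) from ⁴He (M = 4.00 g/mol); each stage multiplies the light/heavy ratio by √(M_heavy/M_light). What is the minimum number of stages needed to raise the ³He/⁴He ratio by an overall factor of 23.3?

23

With α = √(4.00/3.02) per stage, ln α = ½ ln(1.32450) = 0.1405.
Need α^N ≥ 23.3 ⇒ N ≥ ln(23.3) / ln α = 3.148 / 0.1405 = 22.41.
So at least 23 stages are needed.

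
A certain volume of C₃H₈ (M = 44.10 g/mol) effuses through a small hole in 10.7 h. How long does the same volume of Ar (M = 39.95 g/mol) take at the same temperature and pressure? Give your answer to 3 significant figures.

Using Graham's law: t_Ar/t_C₃H₈ = √(M_Ar/M_C₃H₈) = √(39.95/44.10) = √0.9059 = 0.9518.
So the time for Ar is 10.7 × 0.9518 = 10.2 h.

10.2 h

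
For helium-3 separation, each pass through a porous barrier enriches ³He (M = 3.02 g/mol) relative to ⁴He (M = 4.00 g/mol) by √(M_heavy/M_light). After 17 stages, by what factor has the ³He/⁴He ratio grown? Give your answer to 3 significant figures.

10.9

The single-stage factor is √(M_heavy/M_light), so 17 stages give [√(4.00/3.02)]^17 = (4.00/3.02)^(17/2).
= 1.32450^(17/2) = 10.9.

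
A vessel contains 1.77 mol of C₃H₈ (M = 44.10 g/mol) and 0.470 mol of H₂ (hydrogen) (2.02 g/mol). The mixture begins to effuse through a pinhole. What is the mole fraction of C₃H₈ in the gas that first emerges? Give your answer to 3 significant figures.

0.446

Each component's effusion rate ∝ (its partial pressure)·(1/√M) ∝ n_i/√M_i.
So x_C₃H₈ in the escaping gas = (n_C₃H₈/√M_C₃H₈) / Σ(n_i/√M_i)
= (1.77/√44.10) / (1.77/√44.10 + 0.470/√2.02) = 0.2665/(0.2665 + 0.3307) = 0.446.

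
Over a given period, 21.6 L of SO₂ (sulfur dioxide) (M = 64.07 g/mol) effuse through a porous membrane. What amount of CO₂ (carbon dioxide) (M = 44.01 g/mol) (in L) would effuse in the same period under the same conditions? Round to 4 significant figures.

From Graham's law, rate_CO₂/rate_SO₂ = √(M_SO₂/M_CO₂) = √(64.07/44.01) = √1.456 = 1.207.
So the volume for CO₂ is 21.6 × 1.207 = 26.06 L.

26.06 L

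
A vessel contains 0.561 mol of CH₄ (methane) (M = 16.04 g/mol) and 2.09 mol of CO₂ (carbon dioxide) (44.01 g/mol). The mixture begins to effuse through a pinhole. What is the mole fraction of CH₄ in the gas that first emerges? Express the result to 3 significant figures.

The effusion rate of species i is ∝ p_i/√M_i ∝ n_i/√M_i.
x_CH₄(eff) = (n_CH₄/√M_CH₄) / (n_CH₄/√M_CH₄ + n_CO₂/√M_CO₂)
= (0.561/√16.04) / (0.561/√16.04 + 2.09/√44.01) = 0.1401/(0.1401 + 0.3150) = 0.308.

0.308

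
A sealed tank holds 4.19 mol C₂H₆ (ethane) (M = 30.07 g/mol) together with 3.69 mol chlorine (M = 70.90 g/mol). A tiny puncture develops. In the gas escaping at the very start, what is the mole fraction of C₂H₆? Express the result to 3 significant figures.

0.636

Each component's effusion rate ∝ (its partial pressure)·(1/√M) ∝ n_i/√M_i.
Mole fraction of C₂H₆ in the effusate = (n_C₂H₆/√M_C₂H₆) / (n_C₂H₆/√M_C₂H₆ + n_Cl₂/√M_Cl₂)
= (4.19/√30.07) / (4.19/√30.07 + 3.69/√70.90) = 0.7641/(0.7641 + 0.4382) = 0.636.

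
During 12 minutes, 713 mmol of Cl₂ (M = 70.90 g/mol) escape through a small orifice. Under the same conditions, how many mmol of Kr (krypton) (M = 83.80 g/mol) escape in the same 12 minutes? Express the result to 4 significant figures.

655.8 mmol

By Graham's law, rate_Kr/rate_Cl₂ = √(M_Cl₂/M_Kr) = √(70.90/83.80) = √0.8461 = 0.9198.
So the amount for Kr is 713 × 0.9198 = 655.8 mmol.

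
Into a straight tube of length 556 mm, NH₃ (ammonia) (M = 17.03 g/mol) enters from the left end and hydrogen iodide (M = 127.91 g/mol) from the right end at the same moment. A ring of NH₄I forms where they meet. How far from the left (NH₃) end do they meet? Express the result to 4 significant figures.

407.4 mm

Distances travelled in equal time are proportional to diffusion rates, so d_NH₃/d_HI = √(M_HI/M_NH₃) = √(127.91/17.03) = 2.741.
With d_NH₃ + d_HI = 556 mm, d_HI = 556/(1 + 2.741) = 148.6 mm.
d_NH₃ = 556 − 148.6 = 407.4 mm.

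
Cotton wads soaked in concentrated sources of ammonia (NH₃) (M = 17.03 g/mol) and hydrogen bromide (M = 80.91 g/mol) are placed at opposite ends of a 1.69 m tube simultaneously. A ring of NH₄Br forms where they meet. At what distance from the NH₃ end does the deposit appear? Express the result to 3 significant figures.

1.16 m

Graham's law gives d_NH₃/d_HBr = rate_NH₃/rate_HBr = √(M_HBr/M_NH₃) = √(80.91/17.03) = 2.180.
With d_NH₃ + d_HBr = 1.69 m, d_HBr = 1.69/(1 + 2.180) = 0.5315 m.
d_NH₃ = 1.69 − 0.5315 = 1.16 m.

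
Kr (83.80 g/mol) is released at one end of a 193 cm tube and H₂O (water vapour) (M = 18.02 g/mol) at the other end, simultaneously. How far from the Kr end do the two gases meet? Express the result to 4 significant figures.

61.14 cm

Distances travelled in equal time are proportional to diffusion rates, so d_Kr/d_H₂O = √(M_H₂O/M_Kr) = √(18.02/83.80) = 0.4637.
With d_Kr + d_H₂O = 193 cm, d_H₂O = 193/(1 + 0.4637) = 131.9 cm.
d_Kr = 193 − 131.9 = 61.14 cm.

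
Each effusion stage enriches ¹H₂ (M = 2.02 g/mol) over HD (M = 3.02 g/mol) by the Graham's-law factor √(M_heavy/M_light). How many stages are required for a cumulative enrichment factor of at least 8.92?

With α = √(3.02/2.02) per stage, ln α = ½ ln(1.49505) = 0.2011.
Need α^N ≥ 8.92 ⇒ N ≥ ln(8.92) / ln α = 2.188 / 0.2011 = 10.88.
Minimum whole number of stages: N = 11.

11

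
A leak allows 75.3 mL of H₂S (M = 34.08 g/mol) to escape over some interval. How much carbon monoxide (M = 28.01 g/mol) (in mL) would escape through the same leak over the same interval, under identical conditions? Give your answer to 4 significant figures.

From Graham's law, rate_CO/rate_H₂S = √(M_H₂S/M_CO) = √(34.08/28.01) = √1.217 = 1.103.
So the volume for CO is 75.3 × 1.103 = 83.06 mL.

83.06 mL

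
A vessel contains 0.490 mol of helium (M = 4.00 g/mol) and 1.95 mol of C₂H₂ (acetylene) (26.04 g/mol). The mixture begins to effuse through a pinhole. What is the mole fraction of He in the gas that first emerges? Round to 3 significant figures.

Effusion rate of each component ∝ n_i/√M_i (partial pressure × 1/√M).
Mole fraction of He in the effusate = (n_He/√M_He) / (n_He/√M_He + n_C₂H₂/√M_C₂H₂)
= (0.490/√4.00) / (0.490/√4.00 + 1.95/√26.04) = 0.2450/(0.2450 + 0.3821) = 0.391.

0.391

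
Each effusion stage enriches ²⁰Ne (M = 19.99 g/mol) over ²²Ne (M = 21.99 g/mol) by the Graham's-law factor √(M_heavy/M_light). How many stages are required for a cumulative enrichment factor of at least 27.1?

Per stage α = (21.99/19.99)^(1/2) = 1.10005^0.5, giving ln α = 0.04768.
Need α^N ≥ 27.1 ⇒ N ≥ ln(27.1) / ln α = 3.300 / 0.04768 = 69.20.
So at least 70 stages are needed.

70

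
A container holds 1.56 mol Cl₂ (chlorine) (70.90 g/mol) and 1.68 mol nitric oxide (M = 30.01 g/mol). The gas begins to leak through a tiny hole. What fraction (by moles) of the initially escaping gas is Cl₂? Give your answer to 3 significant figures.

Rate_i ∝ x_i/√M_i (Graham's law weighted by mole fraction), so the effusate composition follows n_i/√M_i.
Mole fraction of Cl₂ in the effusate = (n_Cl₂/√M_Cl₂) / (n_Cl₂/√M_Cl₂ + n_NO/√M_NO)
= (1.56/√70.90) / (1.56/√70.90 + 1.68/√30.01) = 0.1853/(0.1853 + 0.3067) = 0.377.

0.377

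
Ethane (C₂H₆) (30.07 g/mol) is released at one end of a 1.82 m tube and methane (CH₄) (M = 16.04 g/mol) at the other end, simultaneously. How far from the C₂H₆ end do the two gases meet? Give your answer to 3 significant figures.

In equal time, each gas travels a distance ∝ its rate ∝ 1/√M, so d_C₂H₆/d_CH₄ = √(M_CH₄/M_C₂H₆) = √(16.04/30.07) = 0.7304.
With d_C₂H₆ + d_CH₄ = 1.82 m, d_CH₄ = 1.82/(1 + 0.7304) = 1.052 m.
d_C₂H₆ = 1.82 − 1.052 = 0.768 m.

0.768 m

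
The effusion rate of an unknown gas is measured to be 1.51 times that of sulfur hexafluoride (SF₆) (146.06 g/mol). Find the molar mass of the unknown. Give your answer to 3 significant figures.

64.1 g/mol

By Graham's law, rate_X/rate_SF₆ = √(M_SF₆/M_X).
1.51 = √(146.06/M_X)
M_X = 146.06 / 1.51² = 146.06 / 2.280 = 64.1 g/mol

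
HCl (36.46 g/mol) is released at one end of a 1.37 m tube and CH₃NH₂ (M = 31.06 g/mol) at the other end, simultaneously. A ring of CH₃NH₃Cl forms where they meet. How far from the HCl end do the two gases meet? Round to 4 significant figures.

0.6576 m

Distances travelled in equal time are proportional to diffusion rates, so d_HCl/d_CH₃NH₂ = √(M_CH₃NH₂/M_HCl) = √(31.06/36.46) = 0.9230.
With d_HCl + d_CH₃NH₂ = 1.37 m, d_CH₃NH₂ = 1.37/(1 + 0.9230) = 0.7124 m.
d_HCl = 1.37 − 0.7124 = 0.6576 m.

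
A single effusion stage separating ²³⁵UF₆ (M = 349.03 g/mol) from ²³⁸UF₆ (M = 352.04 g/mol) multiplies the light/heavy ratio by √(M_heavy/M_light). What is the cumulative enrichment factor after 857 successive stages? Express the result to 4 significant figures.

39.63

The single-stage factor is √(M_heavy/M_light), so 857 stages give [√(352.04/349.03)]^857 = (352.04/349.03)^(857/2).
= 1.00862^(857/2) = 39.63.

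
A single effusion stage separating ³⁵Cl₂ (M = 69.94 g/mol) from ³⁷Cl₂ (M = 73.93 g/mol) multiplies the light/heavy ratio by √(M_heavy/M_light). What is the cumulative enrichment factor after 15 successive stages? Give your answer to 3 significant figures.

1.52

Each stage multiplies the ratio by α = √(73.93/69.94), so after 15 stages the overall factor is α^15 = (73.93/69.94)^(15/2).
= 1.05705^(15/2) = 1.52.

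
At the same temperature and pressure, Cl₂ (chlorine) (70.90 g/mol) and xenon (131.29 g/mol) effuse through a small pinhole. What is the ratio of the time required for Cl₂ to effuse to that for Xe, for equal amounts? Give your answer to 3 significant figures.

From Graham's law, t_Cl₂/t_Xe = √(M_Cl₂/M_Xe) = √(70.90/131.29) = √0.5400 = 0.735.

0.735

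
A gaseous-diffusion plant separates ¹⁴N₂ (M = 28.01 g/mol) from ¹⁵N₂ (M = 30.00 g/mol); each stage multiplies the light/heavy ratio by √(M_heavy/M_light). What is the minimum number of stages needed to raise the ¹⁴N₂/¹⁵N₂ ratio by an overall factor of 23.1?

92

With α = √(30.00/28.01) per stage, ln α = ½ ln(1.07105) = 0.03432.
Need α^N ≥ 23.1 ⇒ N ≥ ln(23.1) / ln α = 3.140 / 0.03432 = 91.49.
Minimum whole number of stages: N = 92.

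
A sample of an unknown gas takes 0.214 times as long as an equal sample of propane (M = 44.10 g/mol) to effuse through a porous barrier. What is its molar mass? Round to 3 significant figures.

Since effusion rate ∝ 1/√M, t_X/t_C₃H₈ = √(M_X/M_C₃H₈).
0.214 = √(M_X/44.10)
M_X = 44.10 × 0.214² = 44.10 × 0.04580 = 2.02 g/mol

2.02 g/mol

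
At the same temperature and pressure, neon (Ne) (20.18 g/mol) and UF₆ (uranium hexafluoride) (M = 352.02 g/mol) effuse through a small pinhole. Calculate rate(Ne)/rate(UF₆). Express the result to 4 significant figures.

By Graham's law, rate_Ne/rate_UF₆ = √(M_UF₆/M_Ne) = √(352.02/20.18) = √17.44 = 4.177.

4.177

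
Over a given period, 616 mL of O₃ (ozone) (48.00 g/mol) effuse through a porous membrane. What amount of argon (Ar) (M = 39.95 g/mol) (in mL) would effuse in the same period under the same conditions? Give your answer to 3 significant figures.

Using Graham's law: rate_Ar/rate_O₃ = √(M_O₃/M_Ar) = √(48.00/39.95) = √1.202 = 1.096.
So the volume for Ar is 616 × 1.096 = 675 mL.

675 mL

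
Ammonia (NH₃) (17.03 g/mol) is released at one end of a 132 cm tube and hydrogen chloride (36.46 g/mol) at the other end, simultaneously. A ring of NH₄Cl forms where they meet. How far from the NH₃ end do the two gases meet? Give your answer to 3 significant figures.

78.4 cm

The fronts meet when d_NH₃ + d_HCl = L with d_NH₃/d_HCl = √(M_HCl/M_NH₃) (Graham's law). Here √(M_HCl/M_NH₃) = √(36.46/17.03) = 1.463.
With d_NH₃ + d_HCl = 132 cm, d_HCl = 132/(1 + 1.463) = 53.59 cm.
d_NH₃ = 132 − 53.59 = 78.4 cm.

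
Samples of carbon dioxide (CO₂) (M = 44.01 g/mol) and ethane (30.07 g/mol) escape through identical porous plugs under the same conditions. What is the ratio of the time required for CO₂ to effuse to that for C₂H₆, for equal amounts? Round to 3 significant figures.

1.21

Using Graham's law: t_CO₂/t_C₂H₆ = √(M_CO₂/M_C₂H₆) = √(44.01/30.07) = √1.464 = 1.21.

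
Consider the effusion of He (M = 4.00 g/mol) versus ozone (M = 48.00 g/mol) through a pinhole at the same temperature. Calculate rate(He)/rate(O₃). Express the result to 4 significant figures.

3.464

By Graham's law, rate_He/rate_O₃ = √(M_O₃/M_He) = √(48.00/4.00) = √12.00 = 3.464.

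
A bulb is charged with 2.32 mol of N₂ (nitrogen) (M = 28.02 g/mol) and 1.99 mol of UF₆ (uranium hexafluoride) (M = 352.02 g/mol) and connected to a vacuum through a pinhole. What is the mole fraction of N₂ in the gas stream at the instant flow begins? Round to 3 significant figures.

The effusion rate of species i is ∝ p_i/√M_i ∝ n_i/√M_i.
So x_N₂ in the escaping gas = (n_N₂/√M_N₂) / Σ(n_i/√M_i)
= (2.32/√28.02) / (2.32/√28.02 + 1.99/√352.02) = 0.4383/(0.4383 + 0.1061) = 0.805.

0.805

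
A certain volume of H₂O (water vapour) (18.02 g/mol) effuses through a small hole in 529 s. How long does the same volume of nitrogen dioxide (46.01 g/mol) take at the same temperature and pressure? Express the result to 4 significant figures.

By Graham's law, t_NO₂/t_H₂O = √(M_NO₂/M_H₂O) = √(46.01/18.02) = √2.553 = 1.598.
So the time for NO₂ is 529 × 1.598 = 845.3 s.

845.3 s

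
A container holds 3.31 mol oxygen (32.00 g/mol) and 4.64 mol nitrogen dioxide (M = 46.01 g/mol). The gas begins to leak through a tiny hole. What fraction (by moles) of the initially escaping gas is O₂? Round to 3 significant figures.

0.461

Each component's effusion rate ∝ (its partial pressure)·(1/√M) ∝ n_i/√M_i.
So x_O₂ in the escaping gas = (n_O₂/√M_O₂) / Σ(n_i/√M_i)
= (3.31/√32.00) / (3.31/√32.00 + 4.64/√46.01) = 0.5851/(0.5851 + 0.6841) = 0.461.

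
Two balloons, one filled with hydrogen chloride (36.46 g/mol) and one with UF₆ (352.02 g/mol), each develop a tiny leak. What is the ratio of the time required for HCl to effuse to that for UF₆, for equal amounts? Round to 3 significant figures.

0.322

Graham's law gives t_HCl/t_UF₆ = √(M_HCl/M_UF₆) = √(36.46/352.02) = √0.1036 = 0.322.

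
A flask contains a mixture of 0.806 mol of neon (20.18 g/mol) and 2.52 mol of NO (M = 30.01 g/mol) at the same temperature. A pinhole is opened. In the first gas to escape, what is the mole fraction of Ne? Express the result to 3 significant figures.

0.281

Rate_i ∝ x_i/√M_i (Graham's law weighted by mole fraction), so the effusate composition follows n_i/√M_i.
So x_Ne in the escaping gas = (n_Ne/√M_Ne) / Σ(n_i/√M_i)
= (0.806/√20.18) / (0.806/√20.18 + 2.52/√30.01) = 0.1794/(0.1794 + 0.4600) = 0.281.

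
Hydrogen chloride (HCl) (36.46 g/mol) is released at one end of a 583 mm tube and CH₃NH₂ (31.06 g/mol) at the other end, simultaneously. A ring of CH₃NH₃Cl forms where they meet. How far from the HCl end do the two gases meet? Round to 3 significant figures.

In equal time, each gas travels a distance ∝ its rate ∝ 1/√M, so d_HCl/d_CH₃NH₂ = √(M_CH₃NH₂/M_HCl) = √(31.06/36.46) = 0.9230.
With d_HCl + d_CH₃NH₂ = 583 mm, d_CH₃NH₂ = 583/(1 + 0.9230) = 303.2 mm.
d_HCl = 583 − 303.2 = 280 mm.

280 mm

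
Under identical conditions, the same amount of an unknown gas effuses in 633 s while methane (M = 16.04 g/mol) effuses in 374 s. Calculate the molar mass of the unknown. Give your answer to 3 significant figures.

45.9 g/mol

Graham's law gives t_X/t_CH₄ = √(M_X/M_CH₄).
633/374 = 1.693 = √(M_X/16.04)
M_X = 16.04 × 1.693² = 16.04 × 2.865 = 45.9 g/mol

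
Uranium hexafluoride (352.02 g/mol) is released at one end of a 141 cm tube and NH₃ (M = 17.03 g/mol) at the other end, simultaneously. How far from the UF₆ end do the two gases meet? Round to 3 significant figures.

25.4 cm

The fronts meet when d_UF₆ + d_NH₃ = L with d_UF₆/d_NH₃ = √(M_NH₃/M_UF₆) (Graham's law). Here √(M_NH₃/M_UF₆) = √(17.03/352.02) = 0.2199.
With d_UF₆ + d_NH₃ = 141 cm, d_NH₃ = 141/(1 + 0.2199) = 115.6 cm.
d_UF₆ = 141 − 115.6 = 25.4 cm.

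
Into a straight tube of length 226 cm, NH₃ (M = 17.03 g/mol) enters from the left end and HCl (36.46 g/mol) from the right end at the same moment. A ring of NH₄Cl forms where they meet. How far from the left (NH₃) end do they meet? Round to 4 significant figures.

134.2 cm

Graham's law gives d_NH₃/d_HCl = rate_NH₃/rate_HCl = √(M_HCl/M_NH₃) = √(36.46/17.03) = 1.463.
With d_NH₃ + d_HCl = 226 cm, d_HCl = 226/(1 + 1.463) = 91.75 cm.
d_NH₃ = 226 − 91.75 = 134.2 cm.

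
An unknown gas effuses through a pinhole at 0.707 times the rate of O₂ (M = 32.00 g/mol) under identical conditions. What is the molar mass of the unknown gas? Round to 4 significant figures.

By Graham's law, rate_X/rate_O₂ = √(M_O₂/M_X).
0.707 = √(32.00/M_X)
M_X = 32.00 / 0.707² = 32.00 / 0.4998 = 64.02 g/mol

64.02 g/mol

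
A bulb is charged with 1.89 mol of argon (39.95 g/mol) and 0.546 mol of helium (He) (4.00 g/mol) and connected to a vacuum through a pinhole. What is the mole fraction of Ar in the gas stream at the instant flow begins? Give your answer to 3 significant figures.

Rate_i ∝ x_i/√M_i (Graham's law weighted by mole fraction), so the effusate composition follows n_i/√M_i.
x_Ar(eff) = (n_Ar/√M_Ar) / (n_Ar/√M_Ar + n_He/√M_He)
= (1.89/√39.95) / (1.89/√39.95 + 0.546/√4.00) = 0.2990/(0.2990 + 0.2730) = 0.523.

0.523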